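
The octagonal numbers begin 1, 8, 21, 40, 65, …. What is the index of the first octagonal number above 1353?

Solve n(3n−2) > 1353 for integer n.
The largest n with value ≤ 1353 is 21 (since 1281 ≤ 1353 < 1408), so the first above is n = 22, value 1408.

22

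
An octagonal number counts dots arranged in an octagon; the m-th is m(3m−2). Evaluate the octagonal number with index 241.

173761

241·(3·241 − 2) = 241·721 = 173761.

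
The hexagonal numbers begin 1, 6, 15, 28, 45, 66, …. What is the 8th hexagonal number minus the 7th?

29

Consecutive hexagonal numbers differ by 4n − 3: here 4·8 − 3 = 29.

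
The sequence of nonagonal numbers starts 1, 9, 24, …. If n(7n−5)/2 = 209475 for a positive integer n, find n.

245

Set n(7n−5)/2 = 209475, giving 7n² − 5n − 418950 = 0.
The discriminant is 25 + 56·209475 = 11730625, and √11730625 = 3425.
So n = (5 + 3425) / 14 = 3430/14 = 245.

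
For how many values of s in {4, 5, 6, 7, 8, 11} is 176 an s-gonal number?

s = 4: P(4, 13) = 169 and P(4, 14) = 196; 176 is not s-gonal.
s = 5: P(5, 11) = 176. ✓
s = 6: P(6, 9) = 153 and P(6, 10) = 190; 176 is not s-gonal.
s = 7: P(7, 8) = 148 and P(7, 9) = 189; 176 is not s-gonal.
s = 8: P(8, 8) = 176. ✓
s = 11: P(11, 6) = 141 and P(11, 7) = 196; 176 is not s-gonal.
Hits: s ∈ {5, 8} → 2.

2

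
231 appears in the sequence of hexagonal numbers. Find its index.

11

Set n(2n−1) = 231, giving 2n² − n − 231 = 0.
The discriminant is 1 + 8·231 = 1849, and √1849 = 43.
So n = (1 + 43) / 4 = 44/4 = 11.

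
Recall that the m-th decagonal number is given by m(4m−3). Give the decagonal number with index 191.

191·(4·191 − 3) = 191·761 = 145351.

145351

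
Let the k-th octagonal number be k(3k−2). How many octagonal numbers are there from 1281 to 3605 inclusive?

15

The n-th octagonal number is n(3n−2).
Smallest index with value ≥ 1281: n = 21 (giving 1281).
Largest index with value ≤ 3605: n = 35 (giving 3605).
Indices 21 through 35: 15 terms.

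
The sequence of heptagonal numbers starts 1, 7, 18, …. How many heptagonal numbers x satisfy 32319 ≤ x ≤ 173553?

The n-th heptagonal number is n(5n−3)/2.
Smallest index with value ≥ 32319: n = 114 (giving 32319).
Largest index with value ≤ 173553: n = 263 (giving 172528).
Indices 114 through 263: 150 terms.

150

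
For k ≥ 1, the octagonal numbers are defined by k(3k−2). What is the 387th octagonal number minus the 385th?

387·(3·387 − 2) = 448533 and 385·(3·385 − 2) = 443905.
Difference: 448533 − 443905 = 4628.

4628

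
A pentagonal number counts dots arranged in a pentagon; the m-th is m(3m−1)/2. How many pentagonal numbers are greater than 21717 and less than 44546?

52

The n-th pentagonal number is n(3n−1)/2.
Smallest index with value > 21717: n = 121 (giving 21901).
Largest index with value < 44546: n = 172 (giving 44290).
Indices 121 through 172: 52 terms.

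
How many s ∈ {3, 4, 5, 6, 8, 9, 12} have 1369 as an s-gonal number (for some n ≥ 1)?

s = 3: P(3, 51) = 1326 and P(3, 52) = 1378; 1369 is not s-gonal.
s = 4: P(4, 37) = 1369. ✓
s = 5: P(5, 30) = 1335 and P(5, 31) = 1426; 1369 is not s-gonal.
s = 6: P(6, 26) = 1326 and P(6, 27) = 1431; 1369 is not s-gonal.
s = 8: P(8, 21) = 1281 and P(8, 22) = 1408; 1369 is not s-gonal.
s = 9: P(9, 20) = 1350 and P(9, 21) = 1491; 1369 is not s-gonal.
s = 12: P(12, 16) = 1216 and P(12, 17) = 1377; 1369 is not s-gonal.
Hits: s ∈ {4} → 1.

1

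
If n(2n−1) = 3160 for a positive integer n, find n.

40

Set n(2n−1) = 3160, giving 2n² − n − 3160 = 0.
So n = (1 + 159) / 4 = 160/4 = 40.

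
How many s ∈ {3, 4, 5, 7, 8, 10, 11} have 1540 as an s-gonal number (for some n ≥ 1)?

2

s = 3: P(3, 55) = 1540. ✓
s = 4: P(4, 39) = 1521 and P(4, 40) = 1600; 1540 is not s-gonal.
s = 5: P(5, 32) = 1520 and P(5, 33) = 1617; 1540 is not s-gonal.
s = 7: P(7, 25) = 1525 and P(7, 26) = 1651; 1540 is not s-gonal.
s = 8: P(8, 22) = 1408 and P(8, 23) = 1541; 1540 is not s-gonal.
s = 10: P(10, 20) = 1540. ✓
s = 11: P(11, 18) = 1395 and P(11, 19) = 1558; 1540 is not s-gonal.
Hits: s ∈ {3, 10} → 2.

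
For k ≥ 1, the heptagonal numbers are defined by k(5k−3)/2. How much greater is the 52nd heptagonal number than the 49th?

52·(5·52 − 3)/2 = 6682 and 49·(5·49 − 3)/2 = 5929.
Difference: 6682 − 5929 = 753.

753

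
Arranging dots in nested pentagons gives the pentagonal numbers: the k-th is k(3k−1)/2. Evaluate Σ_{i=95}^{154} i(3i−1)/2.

Σ i(3i−1)/2 = (3Σi² − Σi) / 2 over i = 95..154.
Σi = 11935 − 4465 = 7470 and Σi² = 1229305 − 281295 = 948010.
(3·948010 − 1·7470) / 2 = 2836560/2 = 1418280.

1418280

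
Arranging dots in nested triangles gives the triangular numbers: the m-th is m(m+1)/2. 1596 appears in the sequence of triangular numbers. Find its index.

56

Set n(n+1)/2 = 1596, giving n² + n − 3192 = 0.
So n = (-1 + 113) / 2 = 112/2 = 56.
Check: 56·57/2 = 1596. ✓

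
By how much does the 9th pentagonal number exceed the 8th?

Consecutive pentagonal numbers differ by 3n − 2: here 3·9 − 2 = 25.

25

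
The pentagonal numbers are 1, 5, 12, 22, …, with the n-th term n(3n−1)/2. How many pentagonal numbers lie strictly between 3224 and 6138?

18

The n-th pentagonal number is n(3n−1)/2.
Smallest index with value > 3224: n = 47 (giving 3290).
Largest index with value < 6138: n = 64 (giving 6112).
Indices 47 through 64: 18 terms.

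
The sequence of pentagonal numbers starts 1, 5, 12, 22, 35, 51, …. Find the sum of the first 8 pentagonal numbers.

288

Σ i(3i−1)/2 = (3Σi² − Σi) / 2 over i = 1..8.
Σi = 36 and Σi² = 204.
(3·204 − 1·36) / 2 = 576/2 = 288.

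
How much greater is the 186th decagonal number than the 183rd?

186·(4·186 − 3) = 137826 and 183·(4·183 − 3) = 133407.
Difference: 137826 − 133407 = 4419.

4419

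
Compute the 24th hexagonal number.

1128

24·(2·24 − 1) = 24·47 = 1128.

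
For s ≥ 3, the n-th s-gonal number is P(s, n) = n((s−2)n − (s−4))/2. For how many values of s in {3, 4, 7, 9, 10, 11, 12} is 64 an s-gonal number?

s = 3: P(3, 10) = 55 and P(3, 11) = 66; 64 is not s-gonal.
s = 4: P(4, 8) = 64. ✓
s = 7: P(7, 5) = 55 and P(7, 6) = 81; 64 is not s-gonal.
s = 9: P(9, 4) = 46 and P(9, 5) = 75; 64 is not s-gonal.
s = 10: P(10, 4) = 52 and P(10, 5) = 85; 64 is not s-gonal.
s = 11: P(11, 4) = 58 and P(11, 5) = 95; 64 is not s-gonal.
s = 12: P(12, 4) = 64. ✓
Hits: s ∈ {4, 12} → 2.

2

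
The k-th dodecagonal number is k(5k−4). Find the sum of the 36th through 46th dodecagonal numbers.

91201

Σ i(5i−4) = 5Σi² − 4Σi over i = 36..46.
Σi = 1081 − 630 = 451 and Σi² = 33511 − 14910 = 18601.
5·18601 − 4·451 = 91201.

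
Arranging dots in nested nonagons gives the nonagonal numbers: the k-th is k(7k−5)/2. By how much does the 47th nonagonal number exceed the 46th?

Consecutive nonagonal numbers differ by 7n − 6: here 7·47 − 6 = 323.

323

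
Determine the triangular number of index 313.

49141

313·314/2 = 98282/2 = 49141.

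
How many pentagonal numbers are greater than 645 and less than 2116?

The n-th pentagonal number is n(3n−1)/2.
Smallest index with value > 645: n = 21 (giving 651).
Largest index with value < 2116: n = 37 (giving 2035).
Indices 21 through 37: 17 terms.

17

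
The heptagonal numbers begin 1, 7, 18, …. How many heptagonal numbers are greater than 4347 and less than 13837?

The n-th heptagonal number is n(5n−3)/2.
Smallest index with value > 4347: n = 43 (giving 4558).
Largest index with value < 13837: n = 74 (giving 13579).
Indices 43 through 74: 32 terms.

32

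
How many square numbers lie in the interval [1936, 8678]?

50

The n-th square number is n².
Smallest index with value ≥ 1936: n = 44 (giving 1936).
Largest index with value ≤ 8678: n = 93 (giving 8649).
Indices 44 through 93: 50 terms.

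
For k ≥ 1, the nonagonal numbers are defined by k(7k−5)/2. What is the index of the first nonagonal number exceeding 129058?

193

Solve n(7n−5)/2 > 129058 for integer n.
The largest n with value ≤ 129058 is 192 (since 128544 ≤ 129058 < 129889), so the first above is n = 193, value 129889.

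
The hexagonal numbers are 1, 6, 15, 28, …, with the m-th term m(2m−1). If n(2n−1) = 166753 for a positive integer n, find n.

289

Set n(2n−1) = 166753, giving 2n² − n − 166753 = 0.
So n = (1 + 1155) / 4 = 1156/4 = 289.
Check: 289·(2·289 − 1) = 166753. ✓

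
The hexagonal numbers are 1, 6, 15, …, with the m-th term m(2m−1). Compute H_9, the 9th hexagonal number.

153

9·(2·9 − 1) = 9·17 = 153.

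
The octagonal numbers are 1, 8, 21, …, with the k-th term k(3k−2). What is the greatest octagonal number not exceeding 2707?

Solve n(3n−2) ≤ 2707 for integer n.
n = 30 gives 2640 ≤ 2707, while n = 31 gives 2821 > 2707; so the answer is 2640.

2640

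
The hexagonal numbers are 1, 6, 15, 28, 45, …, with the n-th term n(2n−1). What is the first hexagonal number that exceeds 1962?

2016

Solve n(2n−1) > 1962 for integer n.
The largest n with value ≤ 1962 is 31 (since 1891 ≤ 1962 < 2016), so the first above is n = 32, value 2016.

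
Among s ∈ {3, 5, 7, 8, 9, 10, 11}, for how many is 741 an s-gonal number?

1

s = 3: P(3, 38) = 741. ✓
s = 5: P(5, 22) = 715 and P(5, 23) = 782; 741 is not s-gonal.
s = 7: P(7, 17) = 697 and P(7, 18) = 783; 741 is not s-gonal.
s = 8: P(8, 16) = 736 and P(8, 17) = 833; 741 is not s-gonal.
s = 9: P(9, 14) = 651 and P(9, 15) = 750; 741 is not s-gonal.
s = 10: P(10, 13) = 637 and P(10, 14) = 742; 741 is not s-gonal.
s = 11: P(11, 13) = 715 and P(11, 14) = 833; 741 is not s-gonal.
Hits: s ∈ {3} → 1.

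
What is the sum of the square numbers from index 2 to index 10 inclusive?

384

Σ_{i=2}^{10} i² = 385 − 1 = 384.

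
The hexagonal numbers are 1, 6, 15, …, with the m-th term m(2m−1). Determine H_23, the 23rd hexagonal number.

The 23rd hexagonal number is n(2n−1) with n = 23.
23·(2·23 − 1) = 23·45 = 1035.

1035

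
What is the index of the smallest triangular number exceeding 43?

Solve n(n+1)/2 > 43 for integer n.
The largest n with value ≤ 43 is 8 (since 36 ≤ 43 < 45), so the first above is n = 9, value 45.

9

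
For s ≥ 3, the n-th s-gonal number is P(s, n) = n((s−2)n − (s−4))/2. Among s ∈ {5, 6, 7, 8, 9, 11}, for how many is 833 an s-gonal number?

s = 5: P(5, 23) = 782 and P(5, 24) = 852; 833 is not s-gonal.
s = 6: P(6, 20) = 780 and P(6, 21) = 861; 833 is not s-gonal.
s = 7: P(7, 18) = 783 and P(7, 19) = 874; 833 is not s-gonal.
s = 8: P(8, 17) = 833. ✓
s = 9: P(9, 15) = 750 and P(9, 16) = 856; 833 is not s-gonal.
s = 11: P(11, 14) = 833. ✓
Hits: s ∈ {8, 11} → 2.

2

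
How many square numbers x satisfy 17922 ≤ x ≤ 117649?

The n-th square number is n².
Smallest index with value ≥ 17922: n = 134 (giving 17956).
Largest index with value ≤ 117649: n = 343 (giving 117649).
Indices 134 through 343: 210 terms.

210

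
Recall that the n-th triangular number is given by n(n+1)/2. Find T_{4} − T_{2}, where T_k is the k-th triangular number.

7

4·5/2 = 10 and 2·3/2 = 3.
Difference: 10 − 3 = 7.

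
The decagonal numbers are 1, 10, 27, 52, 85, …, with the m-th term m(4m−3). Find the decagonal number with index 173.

119197

173·(4·173 − 3) = 173·689 = 119197.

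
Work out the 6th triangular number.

21

6·7/2 = 42/2 = 21.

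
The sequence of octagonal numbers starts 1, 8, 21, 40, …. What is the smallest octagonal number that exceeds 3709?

Solve n(3n−2) > 3709 for integer n.
The largest n with value ≤ 3709 is 35 (since 3605 ≤ 3709 < 3816), so the first above is n = 36, value 3816.

3816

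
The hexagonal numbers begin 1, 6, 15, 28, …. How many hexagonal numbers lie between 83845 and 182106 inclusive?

98

The n-th hexagonal number is n(2n−1).
Smallest index with value ≥ 83845: n = 205 (giving 83845).
Largest index with value ≤ 182106: n = 302 (giving 182106).
Indices 205 through 302: 98 terms.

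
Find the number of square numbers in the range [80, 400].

The n-th square number is n².
Smallest index with value ≥ 80: n = 9 (giving 81).
Largest index with value ≤ 400: n = 20 (giving 400).
Indices 9 through 20: 12 terms.

12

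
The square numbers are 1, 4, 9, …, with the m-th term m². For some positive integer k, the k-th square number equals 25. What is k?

We need n² = 25, so n = √25 = 5.
Check: 5² = 25. ✓

5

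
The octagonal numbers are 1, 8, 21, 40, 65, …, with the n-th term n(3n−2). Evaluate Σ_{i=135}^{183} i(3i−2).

3730125

Σ i(3i−2) = 3Σi² − 2Σi over i = 135..183.
Σi = 16836 − 9045 = 7791 and Σi² = 2059604 − 811035 = 1248569.
3·1248569 − 2·7791 = 3730125.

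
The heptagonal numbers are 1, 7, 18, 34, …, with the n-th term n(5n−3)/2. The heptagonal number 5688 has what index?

48

Set n(5n−3)/2 = 5688, giving 5n² − 3n − 11376 = 0.
The discriminant is 9 + 40·5688 = 227529, and √227529 = 477.
So n = (3 + 477) / 10 = 480/10 = 48.
Check: 48·(5·48 − 3)/2 = 5688. ✓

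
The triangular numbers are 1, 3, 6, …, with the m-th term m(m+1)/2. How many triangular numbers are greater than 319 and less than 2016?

The n-th triangular number is n(n+1)/2.
Smallest index with value > 319: n = 25 (giving 325).
Largest index with value < 2016: n = 62 (giving 1953).
Indices 25 through 62: 38 terms.

38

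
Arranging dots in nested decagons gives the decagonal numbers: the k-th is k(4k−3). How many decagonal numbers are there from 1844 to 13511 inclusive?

37

The n-th decagonal number is n(4n−3).
Smallest index with value ≥ 1844: n = 22 (giving 1870).
Largest index with value ≤ 13511: n = 58 (giving 13282).
Indices 22 through 58: 37 terms.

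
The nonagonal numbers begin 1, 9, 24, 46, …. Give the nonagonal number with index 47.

The 47th nonagonal number is n(7n−5)/2 with n = 47.
47·(7·47 − 5)/2 = 47·324/2 = 47·162 = 7614.

7614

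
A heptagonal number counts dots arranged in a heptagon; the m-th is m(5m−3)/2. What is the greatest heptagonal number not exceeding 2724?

2673

Solve n(5n−3)/2 ≤ 2724 for integer n.
n = 33 gives 2673 ≤ 2724, while n = 34 gives 2839 > 2724; so the answer is 2673.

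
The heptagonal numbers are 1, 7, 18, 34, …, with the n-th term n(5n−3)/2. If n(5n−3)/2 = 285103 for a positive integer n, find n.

Set n(5n−3)/2 = 285103, giving 5n² − 3n − 570206 = 0.
The discriminant is 9 + 40·285103 = 11404129, and √11404129 = 3377.
So n = (3 + 3377) / 10 = 3380/10 = 338.
Check: 338·(5·338 − 3)/2 = 285103. ✓

338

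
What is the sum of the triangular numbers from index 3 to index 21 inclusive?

Σ i(i+1)/2 = (Σi² + Σi) / 2 over i = 3..21.
Σi = 231 − 3 = 228 and Σi² = 3311 − 5 = 3306.
(1·3306 + 1·228) / 2 = 3534/2 = 1767.

1767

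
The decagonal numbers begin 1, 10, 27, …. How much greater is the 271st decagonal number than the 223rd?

271·(4·271 − 3) = 292951 and 223·(4·223 − 3) = 198247.
Difference: 292951 − 198247 = 94704.

94704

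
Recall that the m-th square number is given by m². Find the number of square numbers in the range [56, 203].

7

The n-th square number is n².
Smallest index with value ≥ 56: n = 8 (giving 64).
Largest index with value ≤ 203: n = 14 (giving 196).
Indices 8 through 14: 7 terms.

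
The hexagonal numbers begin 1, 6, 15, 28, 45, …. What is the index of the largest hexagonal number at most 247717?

352

Solve n(2n−1) ≤ 247717 for integer n.
n = 352 gives 247456 ≤ 247717, while n = 353 gives 248865 > 247717; so the answer is index 352.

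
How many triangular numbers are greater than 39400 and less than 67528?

The n-th triangular number is n(n+1)/2.
Smallest index with value > 39400: n = 281 (giving 39621).
Largest index with value < 67528: n = 366 (giving 67161).
Indices 281 through 366: 86 terms.

86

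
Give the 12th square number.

144

12² = 144.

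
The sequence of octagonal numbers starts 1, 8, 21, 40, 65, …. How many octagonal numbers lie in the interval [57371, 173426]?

The n-th octagonal number is n(3n−2).
Smallest index with value ≥ 57371: n = 139 (giving 57685).
Largest index with value ≤ 173426: n = 240 (giving 172320).
Indices 139 through 240: 102 terms.

102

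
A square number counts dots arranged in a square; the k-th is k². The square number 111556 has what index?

We need n² = 111556, so n = √111556 = 334.
Check: 334² = 111556. ✓

334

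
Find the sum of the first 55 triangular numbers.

29260

Σ i(i+1)/2 = (Σi² + Σi) / 2 over i = 1..55.
Σi = 1540 and Σi² = 56980.
(1·56980 + 1·1540) / 2 = 58520/2 = 29260.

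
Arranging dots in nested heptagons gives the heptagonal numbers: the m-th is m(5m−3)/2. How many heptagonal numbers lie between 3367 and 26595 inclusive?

67

The n-th heptagonal number is n(5n−3)/2.
Smallest index with value ≥ 3367: n = 37 (giving 3367).
Largest index with value ≤ 26595: n = 103 (giving 26368).
Indices 37 through 103: 67 terms.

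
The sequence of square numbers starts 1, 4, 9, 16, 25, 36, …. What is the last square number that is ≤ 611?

576

Solve n² ≤ 611 for integer n.
n = 24 gives 576 ≤ 611, while n = 25 gives 625 > 611; so the answer is 576.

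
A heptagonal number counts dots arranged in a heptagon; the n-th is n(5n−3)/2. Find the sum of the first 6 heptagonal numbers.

196

Σ i(5i−3)/2 = (5Σi² − 3Σi) / 2 over i = 1..6.
Σi = 21 and Σi² = 91.
(5·91 − 3·21) / 2 = 392/2 = 196.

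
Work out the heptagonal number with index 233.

135373

233·(5·233 − 3)/2 = 233·1162/2 = 233·581 = 135373.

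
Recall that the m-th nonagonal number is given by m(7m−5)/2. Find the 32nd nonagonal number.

3504

32·(7·32 − 5)/2 = 32·219/2 = 3504.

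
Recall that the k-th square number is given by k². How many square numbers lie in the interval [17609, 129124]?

227

The n-th square number is n².
Smallest index with value ≥ 17609: n = 133 (giving 17689).
Largest index with value ≤ 129124: n = 359 (giving 128881).
Indices 133 through 359: 227 terms.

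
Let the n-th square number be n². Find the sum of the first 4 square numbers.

Σ_{i=1}^{4} i² = 4·5·9/6 = 30.

30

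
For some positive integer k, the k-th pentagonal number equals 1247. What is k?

29

Set n(3n−1)/2 = 1247, giving 3n² − n − 2494 = 0.
So n = (1 + 173) / 6 = 174/6 = 29.
Check: 29·(3·29 − 1)/2 = 1247. ✓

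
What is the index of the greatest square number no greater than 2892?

Solve n² ≤ 2892 for integer n.
n = 53 gives 2809 ≤ 2892, while n = 54 gives 2916 > 2892; so the answer is index 53.

53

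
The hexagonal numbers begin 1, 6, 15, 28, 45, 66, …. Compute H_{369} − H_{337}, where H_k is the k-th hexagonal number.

45152

369·(2·369 − 1) = 271953 and 337·(2·337 − 1) = 226801.
Difference: 271953 − 226801 = 45152.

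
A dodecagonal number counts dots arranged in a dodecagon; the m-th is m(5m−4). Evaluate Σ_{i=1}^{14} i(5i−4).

4655

Σ i(5i−4) = 5Σi² − 4Σi over i = 1..14.
Σi = 105 and Σi² = 1015.
5·1015 − 4·105 = 4655.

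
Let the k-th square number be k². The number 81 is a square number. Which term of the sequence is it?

We need n² = 81, so n = √81 = 9.
Check: 9² = 81. ✓

9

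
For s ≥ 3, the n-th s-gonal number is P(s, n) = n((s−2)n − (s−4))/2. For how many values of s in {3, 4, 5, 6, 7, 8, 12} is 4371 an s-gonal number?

2

s = 3: P(3, 93) = 4371. ✓
s = 4: P(4, 66) = 4356 and P(4, 67) = 4489; 4371 is not s-gonal.
s = 5: P(5, 54) = 4347 and P(5, 55) = 4510; 4371 is not s-gonal.
s = 6: P(6, 47) = 4371. ✓
s = 7: P(7, 42) = 4347 and P(7, 43) = 4558; 4371 is not s-gonal.
s = 8: P(8, 38) = 4256 and P(8, 39) = 4485; 4371 is not s-gonal.
s = 12: P(12, 29) = 4089 and P(12, 30) = 4380; 4371 is not s-gonal.
Hits: s ∈ {3, 6} → 2.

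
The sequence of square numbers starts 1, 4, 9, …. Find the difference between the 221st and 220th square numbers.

441

n² − (n−1)² = 2n − 1, so 221² − 220² = 2·221 − 1 = 441.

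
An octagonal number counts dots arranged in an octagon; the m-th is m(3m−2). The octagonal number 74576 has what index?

Set n(3n−2) = 74576, giving 3n² − 2n − 74576 = 0.
So n = (2 + 946) / 6 = 948/6 = 158.

158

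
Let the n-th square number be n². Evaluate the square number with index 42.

42² = 1764.

1764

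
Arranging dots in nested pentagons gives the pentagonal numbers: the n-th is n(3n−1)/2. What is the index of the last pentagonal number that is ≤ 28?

Solve n(3n−1)/2 ≤ 28 for integer n.
n = 4 gives 22 ≤ 28, while n = 5 gives 35 > 28; so the answer is index 4.

4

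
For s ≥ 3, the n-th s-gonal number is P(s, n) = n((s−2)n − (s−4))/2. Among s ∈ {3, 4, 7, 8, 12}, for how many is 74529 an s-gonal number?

1

s = 3: P(3, 385) = 74305 and P(3, 386) = 74691; 74529 is not s-gonal.
s = 4: P(4, 273) = 74529. ✓
s = 7: P(7, 172) = 73702 and P(7, 173) = 74563; 74529 is not s-gonal.
s = 8: P(8, 157) = 73633 and P(8, 158) = 74576; 74529 is not s-gonal.
s = 12: P(12, 122) = 73932 and P(12, 123) = 75153; 74529 is not s-gonal.
Hits: s ∈ {4} → 1.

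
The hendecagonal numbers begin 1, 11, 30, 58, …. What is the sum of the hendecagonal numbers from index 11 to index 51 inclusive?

198686

Σ i(9i−7)/2 = (9Σi² − 7Σi) / 2 over i = 11..51.
Σi = 1326 − 55 = 1271 and Σi² = 45526 − 385 = 45141.
(9·45141 − 7·1271) / 2 = 397372/2 = 198686.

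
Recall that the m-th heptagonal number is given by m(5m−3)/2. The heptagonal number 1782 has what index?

Set n(5n−3)/2 = 1782, giving 5n² − 3n − 3564 = 0.
The discriminant is 9 + 40·1782 = 71289, and √71289 = 267.
So n = (3 + 267) / 10 = 270/10 = 27.

27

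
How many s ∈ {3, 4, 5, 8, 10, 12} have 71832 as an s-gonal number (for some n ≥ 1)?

s = 3: P(3, 378) = 71631 and P(3, 379) = 72010; 71832 is not s-gonal.
s = 4: P(4, 268) = 71824 and P(4, 269) = 72361; 71832 is not s-gonal.
s = 5: P(5, 219) = 71832. ✓
s = 8: P(8, 155) = 71765 and P(8, 156) = 72696; 71832 is not s-gonal.
s = 10: P(10, 134) = 71422 and P(10, 135) = 72495; 71832 is not s-gonal.
s = 12: P(12, 120) = 71520 and P(12, 121) = 72721; 71832 is not s-gonal.
Hits: s ∈ {5} → 1.

1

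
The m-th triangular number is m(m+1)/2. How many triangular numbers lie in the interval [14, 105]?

The n-th triangular number is n(n+1)/2.
Smallest index with value ≥ 14: n = 5 (giving 15).
Largest index with value ≤ 105: n = 14 (giving 105).
Indices 5 through 14: 10 terms.

10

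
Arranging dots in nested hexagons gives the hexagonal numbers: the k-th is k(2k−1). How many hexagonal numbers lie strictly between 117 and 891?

14

The n-th hexagonal number is n(2n−1).
Smallest index with value > 117: n = 8 (giving 120).
Largest index with value < 891: n = 21 (giving 861).
Indices 8 through 21: 14 terms.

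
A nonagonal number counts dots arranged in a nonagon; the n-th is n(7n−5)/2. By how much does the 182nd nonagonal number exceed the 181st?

Consecutive nonagonal numbers differ by 7n − 6: here 7·182 − 6 = 1268.

1268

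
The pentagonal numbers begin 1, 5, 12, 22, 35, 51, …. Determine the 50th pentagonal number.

The 50th pentagonal number is n(3n−1)/2 with n = 50.
50·(3·50 − 1)/2 = 50·149/2 = 3725.

3725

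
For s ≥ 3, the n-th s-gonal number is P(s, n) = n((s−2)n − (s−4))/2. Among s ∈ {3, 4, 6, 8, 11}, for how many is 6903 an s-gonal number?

2

s = 3: P(3, 117) = 6903. ✓
s = 4: P(4, 83) = 6889 and P(4, 84) = 7056; 6903 is not s-gonal.
s = 6: P(6, 59) = 6903. ✓
s = 8: P(8, 48) = 6816 and P(8, 49) = 7105; 6903 is not s-gonal.
s = 11: P(11, 39) = 6708 and P(11, 40) = 7060; 6903 is not s-gonal.
Hits: s ∈ {3, 6} → 2.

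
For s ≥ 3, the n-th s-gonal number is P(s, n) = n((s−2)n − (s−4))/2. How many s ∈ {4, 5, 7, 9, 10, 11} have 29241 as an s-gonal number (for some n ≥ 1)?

s = 4: P(4, 171) = 29241. ✓
s = 5: P(5, 139) = 28912 and P(5, 140) = 29330; 29241 is not s-gonal.
s = 7: P(7, 108) = 28998 and P(7, 109) = 29539; 29241 is not s-gonal.
s = 9: P(9, 91) = 28756 and P(9, 92) = 29394; 29241 is not s-gonal.
s = 10: P(10, 85) = 28645 and P(10, 86) = 29326; 29241 is not s-gonal.
s = 11: P(11, 81) = 29241. ✓
Hits: s ∈ {4, 11} → 2.

2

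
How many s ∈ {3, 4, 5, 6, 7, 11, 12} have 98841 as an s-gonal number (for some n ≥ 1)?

1

s = 3: P(3, 444) = 98790 and P(3, 445) = 99235; 98841 is not s-gonal.
s = 4: P(4, 314) = 98596 and P(4, 315) = 99225; 98841 is not s-gonal.
s = 5: P(5, 256) = 98176 and P(5, 257) = 98945; 98841 is not s-gonal.
s = 6: P(6, 222) = 98346 and P(6, 223) = 99235; 98841 is not s-gonal.
s = 7: P(7, 199) = 98704 and P(7, 200) = 99700; 98841 is not s-gonal.
s = 11: P(11, 148) = 98050 and P(11, 149) = 99383; 98841 is not s-gonal.
s = 12: P(12, 141) = 98841. ✓
Hits: s ∈ {12} → 1.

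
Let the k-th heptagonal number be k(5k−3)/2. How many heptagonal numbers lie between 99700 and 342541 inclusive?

The n-th heptagonal number is n(5n−3)/2.
Smallest index with value ≥ 99700: n = 200 (giving 99700).
Largest index with value ≤ 342541: n = 370 (giving 341695).
Indices 200 through 370: 171 terms.

171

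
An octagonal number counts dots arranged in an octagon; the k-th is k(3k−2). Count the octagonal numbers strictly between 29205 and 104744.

88

The n-th octagonal number is n(3n−2).
Smallest index with value > 29205: n = 100 (giving 29800).
Largest index with value < 104744: n = 187 (giving 104533).
Indices 100 through 187: 88 terms.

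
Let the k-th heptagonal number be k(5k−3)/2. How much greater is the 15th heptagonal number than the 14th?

Consecutive heptagonal numbers differ by 5n − 4: here 5·15 − 4 = 71.

71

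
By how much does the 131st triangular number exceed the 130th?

Consecutive triangular numbers differ by n: T_{131} − T_{130} = 131.

131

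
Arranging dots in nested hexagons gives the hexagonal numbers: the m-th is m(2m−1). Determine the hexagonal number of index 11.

231

The 11th hexagonal number is n(2n−1) with n = 11.
11·(2·11 − 1) = 11·21 = 231.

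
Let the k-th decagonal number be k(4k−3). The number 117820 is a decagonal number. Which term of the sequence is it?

Set n(4n−3) = 117820, giving 4n² − 3n − 117820 = 0.
The discriminant is 9 + 16·117820 = 1885129, and √1885129 = 1373.
So n = (3 + 1373) / 8 = 1376/8 = 172.
Check: 172·(4·172 − 3) = 117820. ✓

172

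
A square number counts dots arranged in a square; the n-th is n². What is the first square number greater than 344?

361

Solve n² > 344 for integer n.
The largest n with value ≤ 344 is 18 (since 324 ≤ 344 < 361), so the first above is n = 19, value 361.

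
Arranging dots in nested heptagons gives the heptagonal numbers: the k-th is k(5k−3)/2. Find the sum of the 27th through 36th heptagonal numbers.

24540

Σ i(5i−3)/2 = (5Σi² − 3Σi) / 2 over i = 27..36.
Σi = 666 − 351 = 315 and Σi² = 16206 − 6201 = 10005.
(5·10005 − 3·315) / 2 = 49080/2 = 24540.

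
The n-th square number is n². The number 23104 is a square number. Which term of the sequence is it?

We need n² = 23104, so n = √23104 = 152.
Check: 152² = 23104. ✓

152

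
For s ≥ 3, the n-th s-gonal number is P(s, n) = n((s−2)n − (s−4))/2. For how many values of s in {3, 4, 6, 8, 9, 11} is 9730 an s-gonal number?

s = 3: P(3, 139) = 9730. ✓
s = 4: P(4, 98) = 9604 and P(4, 99) = 9801; 9730 is not s-gonal.
s = 6: P(6, 70) = 9730. ✓
s = 8: P(8, 57) = 9633 and P(8, 58) = 9976; 9730 is not s-gonal.
s = 9: P(9, 53) = 9699 and P(9, 54) = 10071; 9730 is not s-gonal.
s = 11: P(11, 46) = 9361 and P(11, 47) = 9776; 9730 is not s-gonal.
Hits: s ∈ {3, 6} → 2.

2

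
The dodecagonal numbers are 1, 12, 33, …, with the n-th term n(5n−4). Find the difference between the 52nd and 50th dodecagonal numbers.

1012

52·(5·52 − 4) = 13312 and 50·(5·50 − 4) = 12300.
Difference: 13312 − 12300 = 1012.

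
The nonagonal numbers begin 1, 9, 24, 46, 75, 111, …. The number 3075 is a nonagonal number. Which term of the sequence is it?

30

Set n(7n−5)/2 = 3075, giving 7n² − 5n − 6150 = 0.
The discriminant is 25 + 56·3075 = 172225, and √172225 = 415.
So n = (5 + 415) / 14 = 420/14 = 30.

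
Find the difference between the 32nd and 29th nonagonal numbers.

633

32·(7·32 − 5)/2 = 3504 and 29·(7·29 − 5)/2 = 2871.
Difference: 3504 − 2871 = 633.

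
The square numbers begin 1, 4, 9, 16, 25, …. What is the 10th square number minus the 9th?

n² − (n−1)² = 2n − 1, so 10² − 9² = 2·10 − 1 = 19.

19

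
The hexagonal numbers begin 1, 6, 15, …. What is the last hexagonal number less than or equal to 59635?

Solve n(2n−1) ≤ 59635 for integer n.
n = 172 gives 58996 ≤ 59635, while n = 173 gives 59685 > 59635; so the answer is 58996.

58996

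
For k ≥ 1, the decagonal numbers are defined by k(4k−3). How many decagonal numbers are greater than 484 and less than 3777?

The n-th decagonal number is n(4n−3).
Smallest index with value > 484: n = 12 (giving 540).
Largest index with value < 3777: n = 31 (giving 3751).
Indices 12 through 31: 20 terms.

20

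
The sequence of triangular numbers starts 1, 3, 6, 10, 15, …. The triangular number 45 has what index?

9

Set n(n+1)/2 = 45, giving n² + n − 90 = 0.
The discriminant is 1 + 8·45 = 361, and √361 = 19.
So n = (-1 + 19) / 2 = 18/2 = 9.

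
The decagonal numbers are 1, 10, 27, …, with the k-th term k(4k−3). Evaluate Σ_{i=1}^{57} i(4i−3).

248501

Σ i(4i−3) = 4Σi² − 3Σi over i = 1..57.
Σi = 1653 and Σi² = 63365.
4·63365 − 3·1653 = 248501.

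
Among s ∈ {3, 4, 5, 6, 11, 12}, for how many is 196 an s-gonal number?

s = 3: P(3, 19) = 190 and P(3, 20) = 210; 196 is not s-gonal.
s = 4: P(4, 14) = 196. ✓
s = 5: P(5, 11) = 176 and P(5, 12) = 210; 196 is not s-gonal.
s = 6: P(6, 10) = 190 and P(6, 11) = 231; 196 is not s-gonal.
s = 11: P(11, 7) = 196. ✓
s = 12: P(12, 6) = 156 and P(12, 7) = 217; 196 is not s-gonal.
Hits: s ∈ {4, 11} → 2.

2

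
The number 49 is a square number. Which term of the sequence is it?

We need n² = 49, so n = √49 = 7.
Check: 7² = 49. ✓

7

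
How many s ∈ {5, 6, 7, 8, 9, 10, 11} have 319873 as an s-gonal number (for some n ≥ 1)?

1

s = 5: P(5, 461) = 318551 and P(5, 462) = 319935; 319873 is not s-gonal.
s = 6: P(6, 400) = 319600 and P(6, 401) = 321201; 319873 is not s-gonal.
s = 7: P(7, 358) = 319873. ✓
s = 8: P(8, 326) = 318176 and P(8, 327) = 320133; 319873 is not s-gonal.
s = 9: P(9, 302) = 318459 and P(9, 303) = 320574; 319873 is not s-gonal.
s = 10: P(10, 283) = 319507 and P(10, 284) = 321772; 319873 is not s-gonal.
s = 11: P(11, 267) = 319866 and P(11, 268) = 322270; 319873 is not s-gonal.
Hits: s ∈ {7} → 1.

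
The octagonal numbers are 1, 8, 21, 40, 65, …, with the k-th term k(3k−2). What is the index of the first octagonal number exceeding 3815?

Solve n(3n−2) > 3815 for integer n.
The largest n with value ≤ 3815 is 35 (since 3605 ≤ 3815 < 3816), so the first above is n = 36, value 3816.

36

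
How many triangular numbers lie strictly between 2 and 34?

The n-th triangular number is n(n+1)/2.
Smallest index with value > 2: n = 2 (giving 3).
Largest index with value < 34: n = 7 (giving 28).
Indices 2 through 7: 6 terms.

6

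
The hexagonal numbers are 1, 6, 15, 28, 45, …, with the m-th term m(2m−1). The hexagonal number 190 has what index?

Set n(2n−1) = 190, giving 2n² − n − 190 = 0.
The discriminant is 1 + 8·190 = 1521, and √1521 = 39.
So n = (1 + 39) / 4 = 40/4 = 10.

10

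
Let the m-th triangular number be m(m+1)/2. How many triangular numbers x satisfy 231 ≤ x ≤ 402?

The n-th triangular number is n(n+1)/2.
Smallest index with value ≥ 231: n = 21 (giving 231).
Largest index with value ≤ 402: n = 27 (giving 378).
Indices 21 through 27: 7 terms.

7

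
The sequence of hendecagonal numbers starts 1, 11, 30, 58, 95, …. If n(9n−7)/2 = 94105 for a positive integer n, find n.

Set n(9n−7)/2 = 94105, giving 9n² − 7n − 188210 = 0.
So n = (7 + 2603) / 18 = 2610/18 = 145.

145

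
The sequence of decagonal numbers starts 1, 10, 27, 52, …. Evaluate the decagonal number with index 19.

1387

The 19th decagonal number is n(4n−3) with n = 19.
19·(4·19 − 3) = 19·73 = 1387.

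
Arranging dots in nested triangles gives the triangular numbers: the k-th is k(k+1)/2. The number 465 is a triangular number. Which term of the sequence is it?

30

Set n(n+1)/2 = 465, giving n² + n − 930 = 0.
The discriminant is 1 + 8·465 = 3721, and √3721 = 61.
So n = (-1 + 61) / 2 = 60/2 = 30.
Check: 30·31/2 = 465. ✓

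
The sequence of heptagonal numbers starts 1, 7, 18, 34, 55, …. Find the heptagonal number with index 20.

970

20·(5·20 − 3)/2 = 20·97/2 = 970.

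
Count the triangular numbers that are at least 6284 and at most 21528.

96

The n-th triangular number is n(n+1)/2.
Smallest index with value ≥ 6284: n = 112 (giving 6328).
Largest index with value ≤ 21528: n = 207 (giving 21528).
Indices 112 through 207: 96 terms.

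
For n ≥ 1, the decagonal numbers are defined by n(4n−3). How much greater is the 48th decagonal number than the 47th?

377

Consecutive decagonal numbers differ by 8n − 7: here 8·48 − 7 = 377.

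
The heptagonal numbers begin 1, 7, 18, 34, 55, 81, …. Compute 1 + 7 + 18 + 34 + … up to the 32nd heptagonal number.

Σ i(5i−3)/2 = (5Σi² − 3Σi) / 2 over i = 1..32.
Σi = 528 and Σi² = 11440.
(5·11440 − 3·528) / 2 = 55616/2 = 27808.

27808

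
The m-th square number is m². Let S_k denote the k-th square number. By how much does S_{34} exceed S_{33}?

n² − (n−1)² = 2n − 1, so 34² − 33² = 2·34 − 1 = 67.

67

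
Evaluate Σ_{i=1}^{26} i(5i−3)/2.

14976

Σ i(5i−3)/2 = (5Σi² − 3Σi) / 2 over i = 1..26.
Σi = 351 and Σi² = 6201.
(5·6201 − 3·351) / 2 = 29952/2 = 14976.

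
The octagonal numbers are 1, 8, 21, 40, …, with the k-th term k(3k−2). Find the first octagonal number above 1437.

1541

Solve n(3n−2) > 1437 for integer n.
The largest n with value ≤ 1437 is 22 (since 1408 ≤ 1437 < 1541), so the first above is n = 23, value 1541.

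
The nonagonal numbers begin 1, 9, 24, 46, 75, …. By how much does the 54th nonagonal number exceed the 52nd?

54·(7·54 − 5)/2 = 10071 and 52·(7·52 − 5)/2 = 9334.
Difference: 10071 − 9334 = 737.

737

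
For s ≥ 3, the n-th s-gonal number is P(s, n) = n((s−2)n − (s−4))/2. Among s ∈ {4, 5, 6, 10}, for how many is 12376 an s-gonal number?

2

s = 4: P(4, 111) = 12321 and P(4, 112) = 12544; 12376 is not s-gonal.
s = 5: P(5, 91) = 12376. ✓
s = 6: P(6, 78) = 12090 and P(6, 79) = 12403; 12376 is not s-gonal.
s = 10: P(10, 56) = 12376. ✓
Hits: s ∈ {5, 10} → 2.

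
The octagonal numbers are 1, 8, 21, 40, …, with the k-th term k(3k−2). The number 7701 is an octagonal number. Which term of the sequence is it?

Set n(3n−2) = 7701, giving 3n² − 2n − 7701 = 0.
So n = (2 + 304) / 6 = 306/6 = 51.

51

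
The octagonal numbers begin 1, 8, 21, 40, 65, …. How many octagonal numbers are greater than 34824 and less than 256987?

The n-th octagonal number is n(3n−2).
Smallest index with value > 34824: n = 109 (giving 35425).
Largest index with value < 256987: n = 293 (giving 256961).
Indices 109 through 293: 185 terms.

185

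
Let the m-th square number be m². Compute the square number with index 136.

18496

The 136th square number is n² with n = 136.
136² = 18496.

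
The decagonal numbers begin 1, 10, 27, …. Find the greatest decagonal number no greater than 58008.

57240

Solve n(4n−3) ≤ 58008 for integer n.
n = 120 gives 57240 ≤ 58008, while n = 121 gives 58201 > 58008; so the answer is 57240.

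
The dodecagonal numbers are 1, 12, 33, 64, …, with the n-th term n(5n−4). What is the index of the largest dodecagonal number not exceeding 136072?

165

Solve n(5n−4) ≤ 136072 for integer n.
n = 165 gives 135465 ≤ 136072, while n = 166 gives 137116 > 136072; so the answer is index 165.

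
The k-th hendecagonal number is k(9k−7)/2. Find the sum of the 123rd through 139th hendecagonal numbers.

Σ i(9i−7)/2 = (9Σi² − 7Σi) / 2 over i = 123..139.
Σi = 9730 − 7503 = 2227 and Σi² = 904890 − 612745 = 292145.
(9·292145 − 7·2227) / 2 = 2613716/2 = 1306858.

1306858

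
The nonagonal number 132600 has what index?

Set n(7n−5)/2 = 132600, giving 7n² − 5n − 265200 = 0.
The discriminant is 25 + 56·132600 = 7425625, and √7425625 = 2725.
So n = (5 + 2725) / 14 = 2730/14 = 195.

195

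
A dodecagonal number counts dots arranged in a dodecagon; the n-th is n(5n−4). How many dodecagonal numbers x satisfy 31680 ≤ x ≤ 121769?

The n-th dodecagonal number is n(5n−4).
Smallest index with value ≥ 31680: n = 80 (giving 31680).
Largest index with value ≤ 121769: n = 156 (giving 121056).
Indices 80 through 156: 77 terms.

77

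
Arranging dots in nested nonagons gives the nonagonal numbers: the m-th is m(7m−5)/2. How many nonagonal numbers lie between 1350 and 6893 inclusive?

The n-th nonagonal number is n(7n−5)/2.
Smallest index with value ≥ 1350: n = 20 (giving 1350).
Largest index with value ≤ 6893: n = 44 (giving 6666).
Indices 20 through 44: 25 terms.

25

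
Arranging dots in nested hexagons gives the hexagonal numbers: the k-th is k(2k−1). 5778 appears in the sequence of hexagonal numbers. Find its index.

Set n(2n−1) = 5778, giving 2n² − n − 5778 = 0.
So n = (1 + 215) / 4 = 216/4 = 54.
Check: 54·(2·54 − 1) = 5778. ✓

54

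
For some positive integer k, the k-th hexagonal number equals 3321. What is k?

Set n(2n−1) = 3321, giving 2n² − n − 3321 = 0.
The discriminant is 1 + 8·3321 = 26569, and √26569 = 163.
So n = (1 + 163) / 4 = 164/4 = 41.
Check: 41·(2·41 − 1) = 3321. ✓

41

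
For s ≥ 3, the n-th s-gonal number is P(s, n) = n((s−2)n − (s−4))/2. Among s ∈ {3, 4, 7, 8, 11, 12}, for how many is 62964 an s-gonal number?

1

s = 3: P(3, 354) = 62835 and P(3, 355) = 63190; 62964 is not s-gonal.
s = 4: P(4, 250) = 62500 and P(4, 251) = 63001; 62964 is not s-gonal.
s = 7: P(7, 159) = 62964. ✓
s = 8: P(8, 145) = 62785 and P(8, 146) = 63656; 62964 is not s-gonal.
s = 11: P(11, 118) = 62245 and P(11, 119) = 63308; 62964 is not s-gonal.
s = 12: P(12, 112) = 62272 and P(12, 113) = 63393; 62964 is not s-gonal.
Hits: s ∈ {7} → 1.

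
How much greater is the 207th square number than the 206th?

n² − (n−1)² = 2n − 1, so 207² − 206² = 2·207 − 1 = 413.

413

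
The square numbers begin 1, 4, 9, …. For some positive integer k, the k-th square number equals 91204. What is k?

We need n² = 91204, so n = √91204 = 302.

302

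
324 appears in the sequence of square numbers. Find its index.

We need n² = 324, so n = √324 = 18.
Check: 18² = 324. ✓

18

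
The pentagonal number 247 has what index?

13

Set n(3n−1)/2 = 247, giving 3n² − n − 494 = 0.
The discriminant is 1 + 24·247 = 5929, and √5929 = 77.
So n = (1 + 77) / 6 = 78/6 = 13.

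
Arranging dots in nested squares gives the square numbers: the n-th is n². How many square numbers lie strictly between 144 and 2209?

34

The n-th square number is n².
Smallest index with value > 144: n = 13 (giving 169).
Largest index with value < 2209: n = 46 (giving 2116).
Indices 13 through 46: 34 terms.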